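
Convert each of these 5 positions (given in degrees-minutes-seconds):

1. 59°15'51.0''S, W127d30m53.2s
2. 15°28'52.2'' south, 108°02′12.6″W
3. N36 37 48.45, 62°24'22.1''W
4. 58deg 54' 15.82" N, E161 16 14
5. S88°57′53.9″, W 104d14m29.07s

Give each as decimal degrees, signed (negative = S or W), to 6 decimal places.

1. -59.264167, -127.514778
2. -15.481167, -108.036833
3. 36.630125, -62.406139
4. 58.904394, 161.270556
5. -88.964972, -104.241408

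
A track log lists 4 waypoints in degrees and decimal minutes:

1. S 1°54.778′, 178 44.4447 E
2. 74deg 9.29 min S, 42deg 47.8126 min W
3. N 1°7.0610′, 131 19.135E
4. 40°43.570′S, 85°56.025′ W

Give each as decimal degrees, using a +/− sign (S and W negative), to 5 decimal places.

Point 1:
  Lat: 1 + 54.778/60 = 1.912967
  S ⇒ negate
  λ: 178 + 44.4447/60 = 178.740745
  E ⇒ keep positive
Point 2:
  Lat: 74 + 9.29/60 = 74.154833
  S → negative
  Longitude: 42 + 47.8126/60 = 42.796877
  W ⇒ negate
Point 3:
  Lat: 1 + 7.061/60 = 1.117683
  N → positive
  Longitude: 131 + 19.135/60 = 131.318917
  E → positive
Point 4:
  Lat: 40 + 43.57/60 = 40.726167
  S → negative
  λ: 56.025′ = 0.933750°; total 85.933750
  W ⇒ negate

1. -1.91297, 178.74075
2. -74.15483, -42.79688
3. 1.11768, 131.31892
4. -40.72617, -85.93375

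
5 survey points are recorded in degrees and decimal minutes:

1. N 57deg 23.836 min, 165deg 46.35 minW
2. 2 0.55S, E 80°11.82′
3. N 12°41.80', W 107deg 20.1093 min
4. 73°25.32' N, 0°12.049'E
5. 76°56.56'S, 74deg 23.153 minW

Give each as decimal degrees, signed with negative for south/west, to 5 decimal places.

1. 57.39727, -165.77250
2. -2.00917, 80.19700
3. 12.69667, -107.33516
4. 73.42200, 0.20082
5. -76.94267, -74.38588

Point 1:
  Latitude: 57 + 23.836/60 = 57.397267
  N → positive
  Longitude: 165 + 46.35/60 = 165.772500
  hemisphere W, so the sign is −
Point 2:
  φ: 2 + 0.55/60 = 2.009167
  hemisphere S, so the sign is −
  Longitude: 11.82′ = 0.197000°; total 80.197000
  E ⇒ keep positive
Point 3:
  Latitude: 12 + 41.8/60 = 12.696667
  N → positive
  Longitude: 20.1093′ = 0.335155°; total 107.335155
  W → negative
Point 4:
  φ: 73 + 25.32/60 = 73.422000
  N → positive
  λ: 12.049′ = 0.200817°; total 0.200817
  E ⇒ keep positive
Point 5:
  φ: 76 + 56.56/60 = 76.942667
  hemisphere S, so the sign is −
  Lon: 74 + 23.153/60 = 74.385883
  hemisphere W, so the sign is −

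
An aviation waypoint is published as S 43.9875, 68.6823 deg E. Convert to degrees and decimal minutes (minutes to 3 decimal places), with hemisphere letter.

φ: 43° + 0.987500 × 60 = 43° 59.25000′
Lon: fractional part 0.682300 → 40.93800 minutes

43° 59.250′ S, 68° 40.938′ E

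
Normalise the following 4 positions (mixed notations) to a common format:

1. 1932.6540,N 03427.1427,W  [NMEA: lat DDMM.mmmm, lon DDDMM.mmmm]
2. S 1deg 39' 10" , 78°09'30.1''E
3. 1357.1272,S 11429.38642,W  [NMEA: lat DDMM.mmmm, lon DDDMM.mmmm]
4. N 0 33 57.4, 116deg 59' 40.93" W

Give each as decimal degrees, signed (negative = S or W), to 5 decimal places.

1. 19.54423, -34.45238
2. -1.65278, 78.15836
3. -13.95212, -114.48977
4. 0.56594, -116.99470

Point 1:
  φ: degrees = first 2 digits = 19, minutes = 32.654; 19 + 32.654/60 = 19.544233
  N ⇒ keep positive
  λ: degrees = first 3 digits = 34, minutes = 27.1427; 34 + 27.1427/60 = 34.452378
  W ⇒ negate
Point 2:
  φ: 1° + 39/60 + 10/3600 = 1 + 0.650000 + 0.002778 = 1.652778
  S ⇒ negate
  Longitude: 9′ + 30.1″ = 9.50167′; 78 + 9.50167/60 = 78.158361
  E ⇒ keep positive
Point 3:
  Latitude: degrees = first 2 digits = 13, minutes = 57.1272; 13 + 57.1272/60 = 13.952120
  hemisphere S, so the sign is −
  λ: split at 3 digits → 114° and 29.38642′; 114 + 29.38642/60 = 114.489774
  W ⇒ negate
Point 4:
  Latitude: 0° + 33/60 + 57.4/3600 = 0 + 0.550000 + 0.015944 = 0.565944
  N ⇒ keep positive
  Lon: 59′ + 40.93″ = 59.68217′; 116 + 59.68217/60 = 116.994703
  W ⇒ negate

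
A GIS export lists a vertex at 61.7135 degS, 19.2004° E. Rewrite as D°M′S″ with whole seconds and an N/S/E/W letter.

Latitude: 0.713500 × 60 = 42.81000′ → 42′, remainder × 60 = 48.60″
Lon: whole degrees 19; 12.02400′ → 12′ and 1.44″

61°42′49″ S, 19°12′1″ E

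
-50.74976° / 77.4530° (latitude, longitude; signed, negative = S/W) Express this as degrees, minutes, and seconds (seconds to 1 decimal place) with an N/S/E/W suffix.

Latitude is negative → S; |value| = 50.749760
φ: 0.749760° → 44.98560′; 0.98560 × 60 = 59.136″
Longitude: 0.453000 × 60 = 27.18000′ → 27′, remainder × 60 = 10.800″

50°44′59.1″ S, 77°27′10.8″ E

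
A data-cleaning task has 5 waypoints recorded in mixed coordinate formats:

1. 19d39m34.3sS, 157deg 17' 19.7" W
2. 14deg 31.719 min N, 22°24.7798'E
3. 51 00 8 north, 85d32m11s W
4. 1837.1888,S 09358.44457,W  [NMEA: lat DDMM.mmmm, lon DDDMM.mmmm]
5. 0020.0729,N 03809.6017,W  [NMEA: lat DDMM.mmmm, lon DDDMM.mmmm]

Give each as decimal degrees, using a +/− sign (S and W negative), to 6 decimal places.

1. -19.659528, -157.288806
2. 14.528650, 22.412997
3. 51.002222, -85.536389
4. -18.619813, -93.974076
5. 0.334548, -38.160028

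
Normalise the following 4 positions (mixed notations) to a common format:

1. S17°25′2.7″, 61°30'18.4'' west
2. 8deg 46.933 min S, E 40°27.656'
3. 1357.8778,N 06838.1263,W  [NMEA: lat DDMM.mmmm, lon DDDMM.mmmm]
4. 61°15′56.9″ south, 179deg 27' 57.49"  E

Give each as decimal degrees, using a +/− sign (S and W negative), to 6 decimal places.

1. -17.417417, -61.505111
2. -8.782217, 40.460933
3. 13.964630, -68.635438
4. -61.265806, 179.465969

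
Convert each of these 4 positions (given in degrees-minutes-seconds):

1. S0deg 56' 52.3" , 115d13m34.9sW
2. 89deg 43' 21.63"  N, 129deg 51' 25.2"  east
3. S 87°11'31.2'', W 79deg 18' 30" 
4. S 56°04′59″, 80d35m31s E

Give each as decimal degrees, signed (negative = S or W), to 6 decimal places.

Point 1:
  Latitude: 56′ + 52.3″ = 56.87167′; 0 + 56.87167/60 = 0.9478611
  hemisphere S, so the sign is −
  λ: 115 + 13/60 + 34.9/3600 = 115.2263611
  W → negative
Point 2:
  φ: 89° + 43/60 + 21.63/3600 = 89 + 0.716667 + 0.006008 = 89.7226750
  N → positive
  Longitude: 51′ + 25.2″ = 51.42000′; 129 + 51.42000/60 = 129.8570000
  E ⇒ keep positive
Point 3:
  Lat: 11′ + 31.2″ = 11.52000′; 87 + 11.52000/60 = 87.1920000
  S ⇒ negate
  λ: 79 + 18/60 + 30/3600 = 79.3083333
  W → negative
Point 4:
  Lat: 56° + 4/60 + 59/3600 = 56 + 0.066667 + 0.016389 = 56.0830556
  hemisphere S, so the sign is −
  Lon: 35′ + 31″ = 35.51667′; 80 + 35.51667/60 = 80.5919444
  E → positive

1. -0.947861, -115.226361
2. 89.722675, 129.857000
3. -87.192000, -79.308333
4. -56.083056, 80.591944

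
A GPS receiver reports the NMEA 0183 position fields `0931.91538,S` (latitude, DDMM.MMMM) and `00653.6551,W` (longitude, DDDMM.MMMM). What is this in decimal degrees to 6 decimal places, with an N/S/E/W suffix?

9.531923° S, 6.894252° W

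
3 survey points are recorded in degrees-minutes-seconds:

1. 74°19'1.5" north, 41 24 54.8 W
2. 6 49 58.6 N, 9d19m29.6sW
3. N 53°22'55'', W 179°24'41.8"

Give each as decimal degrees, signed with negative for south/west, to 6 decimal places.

1. 74.317083, -41.415222
2. 6.832944, -9.324889
3. 53.381944, -179.411611

Point 1:
  Latitude: 19′ + 1.5″ = 19.02500′; 74 + 19.02500/60 = 74.3170833
  N → positive
  Lon: 41 + 24/60 + 54.8/3600 = 41.4152222
  W ⇒ negate
Point 2:
  Lat: 6 + 49/60 + 58.6/3600 = 6.8329444
  N → positive
  Longitude: 9° + 19/60 + 29.6/3600 = 9 + 0.316667 + 0.008222 = 9.3248889
  W ⇒ negate
Point 3:
  Lat: 22′ + 55″ = 22.91667′; 53 + 22.91667/60 = 53.3819444
  N ⇒ keep positive
  λ: 179° + 24/60 + 41.8/3600 = 179 + 0.400000 + 0.011611 = 179.4116111
  W → negative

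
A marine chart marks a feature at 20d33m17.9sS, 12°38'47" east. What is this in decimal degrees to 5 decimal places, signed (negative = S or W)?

-20.55497, 12.64639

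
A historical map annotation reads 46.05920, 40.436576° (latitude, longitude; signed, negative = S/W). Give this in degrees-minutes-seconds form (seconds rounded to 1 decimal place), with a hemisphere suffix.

46°03′33.1″ N, 40°26′11.7″ E

φ: 0.059200° → 3.55200′; 0.55200 × 60 = 33.120″
Lon: 0.436576 × 60 = 26.19456′ → 26′, remainder × 60 = 11.674″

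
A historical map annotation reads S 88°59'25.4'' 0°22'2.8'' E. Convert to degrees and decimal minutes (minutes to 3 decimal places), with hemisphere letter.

88° 59.423′ S, 0° 22.047′ E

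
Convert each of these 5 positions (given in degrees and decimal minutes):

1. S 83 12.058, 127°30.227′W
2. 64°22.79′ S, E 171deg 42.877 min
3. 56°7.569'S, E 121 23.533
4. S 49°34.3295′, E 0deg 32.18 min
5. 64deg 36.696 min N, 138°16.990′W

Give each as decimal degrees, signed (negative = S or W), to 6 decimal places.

Point 1:
  φ: 12.058′ = 0.200967°; total 83.2009667
  S → negative
  Lon: 30.227′ = 0.503783°; total 127.5037833
  hemisphere W, so the sign is −
Point 2:
  Latitude: 64 + 22.79/60 = 64.3798333
  hemisphere S, so the sign is −
  Longitude: 42.877′ = 0.714617°; total 171.7146167
  E ⇒ keep positive
Point 3:
  Lat: 56 + 7.569/60 = 56.1261500
  S → negative
  Lon: 121 + 23.533/60 = 121.3922167
  E ⇒ keep positive
Point 4:
  Lat: 34.3295′ = 0.572158°; total 49.5721583
  hemisphere S, so the sign is −
  λ: 32.18′ = 0.536333°; total 0.5363333
  E → positive
Point 5:
  Lat: 36.696′ = 0.611600°; total 64.6116000
  N → positive
  Longitude: 16.99′ = 0.283167°; total 138.2831667
  W → negative

1. -83.200967, -127.503783
2. -64.379833, 171.714617
3. -56.126150, 121.392217
4. -49.572158, 0.536333
5. 64.611600, -138.283167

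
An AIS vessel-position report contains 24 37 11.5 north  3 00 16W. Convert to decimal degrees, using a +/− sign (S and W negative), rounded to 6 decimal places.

φ: 37′ + 11.5″ = 37.19167′; 24 + 37.19167/60 = 24.6198611
N → positive
λ: 3° + 0/60 + 16/3600 = 3 + 0.000000 + 0.004444 = 3.0044444
W → negative

24.619861, -3.004444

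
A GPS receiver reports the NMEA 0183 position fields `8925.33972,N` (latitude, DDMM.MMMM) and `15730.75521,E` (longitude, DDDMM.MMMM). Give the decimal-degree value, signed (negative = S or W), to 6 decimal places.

φ: split at 2 digits → 89° and 25.33972′; 89 + 25.33972/60 = 89.4223287
N ⇒ keep positive
Lon: degrees = first 3 digits = 157, minutes = 30.75521; 157 + 30.75521/60 = 157.5125868
E → positive

89.422329, 157.512587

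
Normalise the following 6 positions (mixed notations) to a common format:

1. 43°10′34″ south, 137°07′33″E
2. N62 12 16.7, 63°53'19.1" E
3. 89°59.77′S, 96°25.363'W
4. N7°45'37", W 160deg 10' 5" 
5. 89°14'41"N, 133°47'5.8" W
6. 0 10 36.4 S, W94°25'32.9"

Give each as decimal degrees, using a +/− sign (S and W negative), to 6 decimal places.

Point 1:
  Latitude: 10′ + 34″ = 10.56667′; 43 + 10.56667/60 = 43.1761111
  hemisphere S, so the sign is −
  λ: 137° + 7/60 + 33/3600 = 137 + 0.116667 + 0.009167 = 137.1258333
  E → positive
Point 2:
  φ: 62° + 12/60 + 16.7/3600 = 62 + 0.200000 + 0.004639 = 62.2046389
  N → positive
  Lon: 53′ + 19.1″ = 53.31833′; 63 + 53.31833/60 = 63.8886389
  E ⇒ keep positive
Point 3:
  Latitude: 59.77′ = 0.996167°; total 89.9961667
  S → negative
  Lon: 25.363′ = 0.422717°; total 96.4227167
  W → negative
Point 4:
  φ: 7° + 45/60 + 37/3600 = 7 + 0.750000 + 0.010278 = 7.7602778
  N ⇒ keep positive
  Lon: 10′ + 5″ = 10.08333′; 160 + 10.08333/60 = 160.1680556
  W ⇒ negate
Point 5:
  Lat: 89 + 14/60 + 41/3600 = 89.2447222
  N ⇒ keep positive
  Lon: 133 + 47/60 + 5.8/3600 = 133.7849444
  W ⇒ negate
Point 6:
  Latitude: 10′ + 36.4″ = 10.60667′; 0 + 10.60667/60 = 0.1767778
  hemisphere S, so the sign is −
  λ: 25′ + 32.9″ = 25.54833′; 94 + 25.54833/60 = 94.4258056
  W → negative

1. -43.176111, 137.125833
2. 62.204639, 63.888639
3. -89.996167, -96.422717
4. 7.760278, -160.168056
5. 89.244722, -133.784944
6. -0.176778, -94.425806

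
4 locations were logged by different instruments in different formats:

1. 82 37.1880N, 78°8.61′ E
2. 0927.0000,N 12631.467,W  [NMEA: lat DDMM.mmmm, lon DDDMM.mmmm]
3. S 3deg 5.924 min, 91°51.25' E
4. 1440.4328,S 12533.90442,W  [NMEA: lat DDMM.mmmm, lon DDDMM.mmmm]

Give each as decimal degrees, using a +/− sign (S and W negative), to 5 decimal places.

Point 1:
  φ: 37.188′ = 0.619800°; total 82.619800
  N ⇒ keep positive
  Lon: 78 + 8.61/60 = 78.143500
  E → positive
Point 2:
  Lat: split at 2 digits → 09° and 27′; 9 + 27/60 = 9.450000
  N → positive
  Lon: split at 3 digits → 126° and 31.467′; 126 + 31.467/60 = 126.524450
  W → negative
Point 3:
  φ: 5.924′ = 0.098733°; total 3.098733
  hemisphere S, so the sign is −
  λ: 91 + 51.25/60 = 91.854167
  E → positive
Point 4:
  Lat: degrees = first 2 digits = 14, minutes = 40.4328; 14 + 40.4328/60 = 14.673880
  hemisphere S, so the sign is −
  Longitude: split at 3 digits → 125° and 33.90442′; 125 + 33.90442/60 = 125.565074
  W → negative

1. 82.61980, 78.14350
2. 9.45000, -126.52445
3. -3.09873, 91.85417
4. -14.67388, -125.56507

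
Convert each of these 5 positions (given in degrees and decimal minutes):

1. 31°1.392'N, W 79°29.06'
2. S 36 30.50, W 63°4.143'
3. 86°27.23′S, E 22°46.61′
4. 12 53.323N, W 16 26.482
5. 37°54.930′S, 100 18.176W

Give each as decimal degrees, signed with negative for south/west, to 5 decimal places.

Point 1:
  φ: 31 + 1.392/60 = 31.023200
  N → positive
  Longitude: 29.06′ = 0.484333°; total 79.484333
  hemisphere W, so the sign is −
Point 2:
  Latitude: 36 + 30.5/60 = 36.508333
  S ⇒ negate
  Longitude: 63 + 4.143/60 = 63.069050
  W ⇒ negate
Point 3:
  Latitude: 86 + 27.23/60 = 86.453833
  hemisphere S, so the sign is −
  Lon: 46.61′ = 0.776833°; total 22.776833
  E ⇒ keep positive
Point 4:
  φ: 12 + 53.323/60 = 12.888717
  N ⇒ keep positive
  Longitude: 26.482′ = 0.441367°; total 16.441367
  W ⇒ negate
Point 5:
  φ: 37 + 54.93/60 = 37.915500
  S ⇒ negate
  Lon: 100 + 18.176/60 = 100.302933
  W ⇒ negate

1. 31.02320, -79.48433
2. -36.50833, -63.06905
3. -86.45383, 22.77683
4. 12.88872, -16.44137
5. -37.91550, -100.30293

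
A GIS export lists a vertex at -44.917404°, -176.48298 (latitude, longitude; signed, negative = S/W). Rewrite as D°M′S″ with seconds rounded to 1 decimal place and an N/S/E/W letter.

44°55′2.7″ S, 176°28′58.7″ W

Latitude is negative → S; |value| = 44.917404
Lat: whole degrees 44; 55.04424′ → 55′ and 2.654″
Longitude is negative → W; |value| = 176.482980
λ: 0.482980 × 60 = 28.97880′ → 28′, remainder × 60 = 58.728″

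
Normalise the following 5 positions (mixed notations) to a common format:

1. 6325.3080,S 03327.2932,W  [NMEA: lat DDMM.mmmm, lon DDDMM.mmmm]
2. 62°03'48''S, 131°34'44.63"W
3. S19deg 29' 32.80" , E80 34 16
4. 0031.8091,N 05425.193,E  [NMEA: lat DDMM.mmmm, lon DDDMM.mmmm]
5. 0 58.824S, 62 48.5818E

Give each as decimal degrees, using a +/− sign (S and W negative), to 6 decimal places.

1. -63.421800, -33.454887
2. -62.063333, -131.579064
3. -19.492444, 80.571111
4. 0.530152, 54.419883
5. -0.980400, 62.809697

Point 1:
  Latitude: split at 2 digits → 63° and 25.308′; 63 + 25.308/60 = 63.4218000
  S ⇒ negate
  λ: degrees = first 3 digits = 33, minutes = 27.2932; 33 + 27.2932/60 = 33.4548867
  W ⇒ negate
Point 2:
  Latitude: 62° + 3/60 + 48/3600 = 62 + 0.050000 + 0.013333 = 62.0633333
  S ⇒ negate
  λ: 34′ + 44.63″ = 34.74383′; 131 + 34.74383/60 = 131.5790639
  W → negative
Point 3:
  Latitude: 29′ + 32.8″ = 29.54667′; 19 + 29.54667/60 = 19.4924444
  S → negative
  Lon: 80° + 34/60 + 16/3600 = 80 + 0.566667 + 0.004444 = 80.5711111
  E ⇒ keep positive
Point 4:
  φ: split at 2 digits → 00° and 31.8091′; 0 + 31.8091/60 = 0.5301517
  N → positive
  λ: degrees = first 3 digits = 54, minutes = 25.193; 54 + 25.193/60 = 54.4198833
  E → positive
Point 5:
  φ: 0 + 58.824/60 = 0.9804000
  S ⇒ negate
  Lon: 62 + 48.5818/60 = 62.8096967
  E → positive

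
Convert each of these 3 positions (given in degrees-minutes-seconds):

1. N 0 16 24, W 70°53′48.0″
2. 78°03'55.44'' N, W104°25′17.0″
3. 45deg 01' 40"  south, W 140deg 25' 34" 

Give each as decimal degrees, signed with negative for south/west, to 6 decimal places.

1. 0.273333, -70.896667
2. 78.065400, -104.421389
3. -45.027778, -140.426111

Point 1:
  Latitude: 0 + 16/60 + 24/3600 = 0.2733333
  N → positive
  Longitude: 53′ + 48″ = 53.80000′; 70 + 53.80000/60 = 70.8966667
  W ⇒ negate
Point 2:
  Lat: 78° + 3/60 + 55.44/3600 = 78 + 0.050000 + 0.015400 = 78.0654000
  N → positive
  Longitude: 104 + 25/60 + 17/3600 = 104.4213889
  W → negative
Point 3:
  Latitude: 45° + 1/60 + 40/3600 = 45 + 0.016667 + 0.011111 = 45.0277778
  hemisphere S, so the sign is −
  Longitude: 140° + 25/60 + 34/3600 = 140 + 0.416667 + 0.009444 = 140.4261111
  W → negative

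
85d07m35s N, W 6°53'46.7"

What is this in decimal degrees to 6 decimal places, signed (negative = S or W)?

Lat: 85° + 7/60 + 35/3600 = 85 + 0.116667 + 0.009722 = 85.1263889
N → positive
λ: 6° + 53/60 + 46.7/3600 = 6 + 0.883333 + 0.012972 = 6.8963056
W ⇒ negate

85.126389, -6.896306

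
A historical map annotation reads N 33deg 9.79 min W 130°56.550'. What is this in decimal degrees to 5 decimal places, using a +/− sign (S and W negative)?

33.16317, -130.94250

φ: 33 + 9.79/60 = 33.163167
N ⇒ keep positive
λ: 56.55′ = 0.942500°; total 130.942500
W ⇒ negate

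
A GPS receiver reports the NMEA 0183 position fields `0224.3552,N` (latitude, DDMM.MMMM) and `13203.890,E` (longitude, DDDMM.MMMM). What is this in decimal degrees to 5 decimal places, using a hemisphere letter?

2.40592° N, 132.06483° E

φ: degrees = first 2 digits = 2, minutes = 24.3552; 2 + 24.3552/60 = 2.405920
λ: split at 3 digits → 132° and 3.89′; 132 + 3.89/60 = 132.064833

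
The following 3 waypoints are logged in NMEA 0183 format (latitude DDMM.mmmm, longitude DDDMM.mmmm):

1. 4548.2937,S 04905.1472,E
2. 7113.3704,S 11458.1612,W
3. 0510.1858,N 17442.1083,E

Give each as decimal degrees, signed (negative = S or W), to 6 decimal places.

Point 1:
  φ: degrees = first 2 digits = 45, minutes = 48.2937; 45 + 48.2937/60 = 45.8048950
  hemisphere S, so the sign is −
  λ: split at 3 digits → 049° and 5.1472′; 49 + 5.1472/60 = 49.0857867
  E → positive
Point 2:
  φ: split at 2 digits → 71° and 13.3704′; 71 + 13.3704/60 = 71.2228400
  S ⇒ negate
  Lon: split at 3 digits → 114° and 58.1612′; 114 + 58.1612/60 = 114.9693533
  hemisphere W, so the sign is −
Point 3:
  φ: degrees = first 2 digits = 5, minutes = 10.1858; 5 + 10.1858/60 = 5.1697633
  N ⇒ keep positive
  Longitude: split at 3 digits → 174° and 42.1083′; 174 + 42.1083/60 = 174.7018050
  E → positive

1. -45.804895, 49.085787
2. -71.222840, -114.969353
3. 5.169763, 174.701805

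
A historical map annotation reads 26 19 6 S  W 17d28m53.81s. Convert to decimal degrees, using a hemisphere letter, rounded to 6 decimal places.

26.318333° S, 17.481614° W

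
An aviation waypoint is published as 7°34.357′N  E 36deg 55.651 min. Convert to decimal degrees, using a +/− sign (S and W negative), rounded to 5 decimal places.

Lat: 7 + 34.357/60 = 7.572617
N → positive
Longitude: 55.651′ = 0.927517°; total 36.927517
E → positive

7.57262, 36.92752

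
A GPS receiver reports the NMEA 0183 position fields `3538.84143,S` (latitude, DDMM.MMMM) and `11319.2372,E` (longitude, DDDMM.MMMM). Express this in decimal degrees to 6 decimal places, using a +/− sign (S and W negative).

Latitude: split at 2 digits → 35° and 38.84143′; 35 + 38.84143/60 = 35.6473572
S → negative
λ: split at 3 digits → 113° and 19.2372′; 113 + 19.2372/60 = 113.3206200
E → positive

-35.647357, 113.320620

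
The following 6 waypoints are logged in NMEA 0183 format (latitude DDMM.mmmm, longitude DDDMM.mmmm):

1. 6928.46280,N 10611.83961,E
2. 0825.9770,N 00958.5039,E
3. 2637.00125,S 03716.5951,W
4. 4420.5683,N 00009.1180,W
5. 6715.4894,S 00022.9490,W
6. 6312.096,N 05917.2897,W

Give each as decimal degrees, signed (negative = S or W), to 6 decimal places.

1. 69.474380, 106.197327
2. 8.432950, 9.975065
3. -26.616688, -37.276585
4. 44.342805, -0.151967
5. -67.258157, -0.382483
6. 63.201600, -59.288162

Point 1:
  φ: degrees = first 2 digits = 69, minutes = 28.4628; 69 + 28.4628/60 = 69.4743800
  N ⇒ keep positive
  λ: split at 3 digits → 106° and 11.83961′; 106 + 11.83961/60 = 106.1973268
  E ⇒ keep positive
Point 2:
  φ: split at 2 digits → 08° and 25.977′; 8 + 25.977/60 = 8.4329500
  N → positive
  Longitude: degrees = first 3 digits = 9, minutes = 58.5039; 9 + 58.5039/60 = 9.9750650
  E ⇒ keep positive
Point 3:
  Lat: split at 2 digits → 26° and 37.00125′; 26 + 37.00125/60 = 26.6166875
  hemisphere S, so the sign is −
  Lon: degrees = first 3 digits = 37, minutes = 16.5951; 37 + 16.5951/60 = 37.2765850
  W ⇒ negate
Point 4:
  Latitude: degrees = first 2 digits = 44, minutes = 20.5683; 44 + 20.5683/60 = 44.3428050
  N → positive
  Lon: split at 3 digits → 000° and 9.118′; 0 + 9.118/60 = 0.1519667
  W ⇒ negate
Point 5:
  Lat: split at 2 digits → 67° and 15.4894′; 67 + 15.4894/60 = 67.2581567
  hemisphere S, so the sign is −
  λ: degrees = first 3 digits = 0, minutes = 22.949; 0 + 22.949/60 = 0.3824833
  W ⇒ negate
Point 6:
  φ: split at 2 digits → 63° and 12.096′; 63 + 12.096/60 = 63.2016000
  N ⇒ keep positive
  λ: degrees = first 3 digits = 59, minutes = 17.2897; 59 + 17.2897/60 = 59.2881617
  W ⇒ negate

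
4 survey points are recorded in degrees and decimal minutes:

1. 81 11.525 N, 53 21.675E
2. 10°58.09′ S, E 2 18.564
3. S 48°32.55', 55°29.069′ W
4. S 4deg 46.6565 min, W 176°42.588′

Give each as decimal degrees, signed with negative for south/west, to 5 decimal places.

1. 81.19208, 53.36125
2. -10.96817, 2.30940
3. -48.54250, -55.48448
4. -4.77761, -176.70980

Point 1:
  Latitude: 11.525′ = 0.192083°; total 81.192083
  N → positive
  Longitude: 53 + 21.675/60 = 53.361250
  E ⇒ keep positive
Point 2:
  Lat: 10 + 58.09/60 = 10.968167
  hemisphere S, so the sign is −
  λ: 18.564′ = 0.309400°; total 2.309400
  E ⇒ keep positive
Point 3:
  Lat: 32.55′ = 0.542500°; total 48.542500
  S → negative
  λ: 55 + 29.069/60 = 55.484483
  W → negative
Point 4:
  Lat: 4 + 46.6565/60 = 4.777608
  S → negative
  Longitude: 176 + 42.588/60 = 176.709800
  W ⇒ negate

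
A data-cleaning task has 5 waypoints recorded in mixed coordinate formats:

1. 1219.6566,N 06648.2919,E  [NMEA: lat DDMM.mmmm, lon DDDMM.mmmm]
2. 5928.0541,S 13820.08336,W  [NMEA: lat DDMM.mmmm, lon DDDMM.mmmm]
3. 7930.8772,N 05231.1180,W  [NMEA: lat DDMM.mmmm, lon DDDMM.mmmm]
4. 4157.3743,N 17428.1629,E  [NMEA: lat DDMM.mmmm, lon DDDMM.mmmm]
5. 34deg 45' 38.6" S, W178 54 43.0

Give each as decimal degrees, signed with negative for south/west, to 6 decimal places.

1. 12.327610, 66.804865
2. -59.467568, -138.334723
3. 79.514620, -52.518633
4. 41.956238, 174.469382
5. -34.760722, -178.911944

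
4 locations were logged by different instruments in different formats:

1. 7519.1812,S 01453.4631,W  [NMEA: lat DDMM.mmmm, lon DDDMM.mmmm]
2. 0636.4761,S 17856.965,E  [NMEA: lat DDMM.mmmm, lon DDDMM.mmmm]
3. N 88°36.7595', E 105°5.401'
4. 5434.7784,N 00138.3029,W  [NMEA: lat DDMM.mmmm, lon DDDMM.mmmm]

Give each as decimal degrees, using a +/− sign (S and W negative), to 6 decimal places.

Point 1:
  Lat: degrees = first 2 digits = 75, minutes = 19.1812; 75 + 19.1812/60 = 75.3196867
  S ⇒ negate
  Longitude: degrees = first 3 digits = 14, minutes = 53.4631; 14 + 53.4631/60 = 14.8910517
  W ⇒ negate
Point 2:
  Latitude: split at 2 digits → 06° and 36.4761′; 6 + 36.4761/60 = 6.6079350
  S → negative
  Lon: split at 3 digits → 178° and 56.965′; 178 + 56.965/60 = 178.9494167
  E ⇒ keep positive
Point 3:
  φ: 36.7595′ = 0.612658°; total 88.6126583
  N → positive
  Longitude: 105 + 5.401/60 = 105.0900167
  E ⇒ keep positive
Point 4:
  Latitude: split at 2 digits → 54° and 34.7784′; 54 + 34.7784/60 = 54.5796400
  N ⇒ keep positive
  λ: degrees = first 3 digits = 1, minutes = 38.3029; 1 + 38.3029/60 = 1.6383817
  hemisphere W, so the sign is −

1. -75.319687, -14.891052
2. -6.607935, 178.949417
3. 88.612658, 105.090017
4. 54.579640, -1.638382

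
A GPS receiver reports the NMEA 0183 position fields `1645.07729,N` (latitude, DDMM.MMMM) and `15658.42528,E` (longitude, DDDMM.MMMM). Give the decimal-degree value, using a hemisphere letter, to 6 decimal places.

16.751288° N, 156.973755° E

φ: split at 2 digits → 16° and 45.07729′; 16 + 45.07729/60 = 16.7512882
Longitude: degrees = first 3 digits = 156, minutes = 58.42528; 156 + 58.42528/60 = 156.9737547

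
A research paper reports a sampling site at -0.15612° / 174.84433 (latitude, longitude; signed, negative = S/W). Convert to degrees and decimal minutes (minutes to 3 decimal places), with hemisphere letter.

0° 9.367′ S, 174° 50.660′ E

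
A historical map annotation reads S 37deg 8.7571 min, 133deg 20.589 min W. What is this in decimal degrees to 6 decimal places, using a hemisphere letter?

37.145952° S, 133.343150° W

Lat: 8.7571′ = 0.145952°; total 37.1459517
Lon: 20.589′ = 0.343150°; total 133.3431500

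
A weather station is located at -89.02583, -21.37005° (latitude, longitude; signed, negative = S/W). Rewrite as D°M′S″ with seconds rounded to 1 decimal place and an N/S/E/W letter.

Latitude is negative → S; |value| = 89.025830
Latitude: 0.025830° → 1.54980′; 0.54980 × 60 = 32.988″
Longitude is negative → W; |value| = 21.370050
Lon: 0.370050° → 22.20300′; 0.20300 × 60 = 12.180″

89°01′33.0″ S, 21°22′12.2″ W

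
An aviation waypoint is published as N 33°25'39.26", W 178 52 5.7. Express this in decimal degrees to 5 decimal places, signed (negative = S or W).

33.42757, -178.86825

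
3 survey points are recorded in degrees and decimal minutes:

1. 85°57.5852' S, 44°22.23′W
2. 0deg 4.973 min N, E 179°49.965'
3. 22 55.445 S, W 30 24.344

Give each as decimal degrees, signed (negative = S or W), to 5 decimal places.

Point 1:
  φ: 85 + 57.5852/60 = 85.959753
  S → negative
  Longitude: 44 + 22.23/60 = 44.370500
  hemisphere W, so the sign is −
Point 2:
  Lat: 4.973′ = 0.082883°; total 0.082883
  N → positive
  Longitude: 179 + 49.965/60 = 179.832750
  E ⇒ keep positive
Point 3:
  φ: 55.445′ = 0.924083°; total 22.924083
  S → negative
  λ: 30 + 24.344/60 = 30.405733
  hemisphere W, so the sign is −

1. -85.95975, -44.37050
2. 0.08288, 179.83275
3. -22.92408, -30.40573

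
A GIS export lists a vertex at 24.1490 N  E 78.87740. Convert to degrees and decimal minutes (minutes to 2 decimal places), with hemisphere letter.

24° 8.94′ N, 78° 52.64′ E

Latitude: minutes = (24.149000 − 24) × 60 = 8.9400
λ: 78° + 0.877400 × 60 = 78° 52.6440′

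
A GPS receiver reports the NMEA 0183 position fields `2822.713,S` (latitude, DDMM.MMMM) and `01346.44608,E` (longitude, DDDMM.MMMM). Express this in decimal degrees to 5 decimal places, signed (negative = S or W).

Latitude: split at 2 digits → 28° and 22.713′; 28 + 22.713/60 = 28.378550
S ⇒ negate
Lon: split at 3 digits → 013° and 46.44608′; 13 + 46.44608/60 = 13.774101
E → positive

-28.37855, 13.77410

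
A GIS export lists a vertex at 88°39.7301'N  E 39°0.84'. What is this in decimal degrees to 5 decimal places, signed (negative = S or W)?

88.66217, 39.01400

Lat: 88 + 39.7301/60 = 88.662168
N → positive
Lon: 0.84′ = 0.014000°; total 39.014000
E ⇒ keep positive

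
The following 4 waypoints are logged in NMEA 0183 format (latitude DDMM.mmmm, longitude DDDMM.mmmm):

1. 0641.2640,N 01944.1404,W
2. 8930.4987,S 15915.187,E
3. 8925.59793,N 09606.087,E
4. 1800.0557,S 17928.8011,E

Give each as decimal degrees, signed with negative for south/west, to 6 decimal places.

1. 6.687733, -19.735673
2. -89.508312, 159.253117
3. 89.426632, 96.101450
4. -18.000928, 179.480018

Point 1:
  Latitude: degrees = first 2 digits = 6, minutes = 41.264; 6 + 41.264/60 = 6.6877333
  N ⇒ keep positive
  λ: split at 3 digits → 019° and 44.1404′; 19 + 44.1404/60 = 19.7356733
  W → negative
Point 2:
  Lat: split at 2 digits → 89° and 30.4987′; 89 + 30.4987/60 = 89.5083117
  hemisphere S, so the sign is −
  λ: split at 3 digits → 159° and 15.187′; 159 + 15.187/60 = 159.2531167
  E → positive
Point 3:
  φ: degrees = first 2 digits = 89, minutes = 25.59793; 89 + 25.59793/60 = 89.4266322
  N → positive
  Longitude: split at 3 digits → 096° and 6.087′; 96 + 6.087/60 = 96.1014500
  E → positive
Point 4:
  Lat: split at 2 digits → 18° and 0.0557′; 18 + 0.0557/60 = 18.0009283
  hemisphere S, so the sign is −
  Lon: split at 3 digits → 179° and 28.8011′; 179 + 28.8011/60 = 179.4800183
  E ⇒ keep positive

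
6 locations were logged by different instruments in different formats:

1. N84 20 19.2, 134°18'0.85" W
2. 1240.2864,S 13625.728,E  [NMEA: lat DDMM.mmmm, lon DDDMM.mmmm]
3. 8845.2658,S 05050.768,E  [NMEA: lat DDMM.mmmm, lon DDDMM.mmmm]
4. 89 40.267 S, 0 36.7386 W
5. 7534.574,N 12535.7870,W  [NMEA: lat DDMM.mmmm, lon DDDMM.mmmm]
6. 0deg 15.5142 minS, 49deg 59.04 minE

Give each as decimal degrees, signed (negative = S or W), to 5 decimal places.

1. 84.33867, -134.30024
2. -12.67144, 136.42880
3. -88.75443, 50.84613
4. -89.67112, -0.61231
5. 75.57623, -125.59645
6. -0.25857, 49.98400

Point 1:
  Lat: 84° + 20/60 + 19.2/3600 = 84 + 0.333333 + 0.005333 = 84.338667
  N ⇒ keep positive
  Longitude: 134° + 18/60 + 0.85/3600 = 134 + 0.300000 + 0.000236 = 134.300236
  hemisphere W, so the sign is −
Point 2:
  φ: degrees = first 2 digits = 12, minutes = 40.2864; 12 + 40.2864/60 = 12.671440
  hemisphere S, so the sign is −
  Lon: split at 3 digits → 136° and 25.728′; 136 + 25.728/60 = 136.428800
  E ⇒ keep positive
Point 3:
  φ: degrees = first 2 digits = 88, minutes = 45.2658; 88 + 45.2658/60 = 88.754430
  S ⇒ negate
  λ: split at 3 digits → 050° and 50.768′; 50 + 50.768/60 = 50.846133
  E → positive
Point 4:
  Latitude: 40.267′ = 0.671117°; total 89.671117
  hemisphere S, so the sign is −
  Lon: 36.7386′ = 0.612310°; total 0.612310
  W ⇒ negate
Point 5:
  Latitude: degrees = first 2 digits = 75, minutes = 34.574; 75 + 34.574/60 = 75.576233
  N ⇒ keep positive
  Longitude: degrees = first 3 digits = 125, minutes = 35.787; 125 + 35.787/60 = 125.596450
  hemisphere W, so the sign is −
Point 6:
  φ: 0 + 15.5142/60 = 0.258570
  S → negative
  Longitude: 59.04′ = 0.984000°; total 49.984000
  E → positive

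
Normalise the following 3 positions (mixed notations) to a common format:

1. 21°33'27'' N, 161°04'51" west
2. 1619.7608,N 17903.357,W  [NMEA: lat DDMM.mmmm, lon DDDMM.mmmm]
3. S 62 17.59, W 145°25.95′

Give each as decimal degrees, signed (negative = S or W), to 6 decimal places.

Point 1:
  Lat: 21 + 33/60 + 27/3600 = 21.5575000
  N ⇒ keep positive
  Longitude: 161 + 4/60 + 51/3600 = 161.0808333
  hemisphere W, so the sign is −
Point 2:
  φ: degrees = first 2 digits = 16, minutes = 19.7608; 16 + 19.7608/60 = 16.3293467
  N ⇒ keep positive
  λ: split at 3 digits → 179° and 3.357′; 179 + 3.357/60 = 179.0559500
  W → negative
Point 3:
  Lat: 62 + 17.59/60 = 62.2931667
  hemisphere S, so the sign is −
  Longitude: 25.95′ = 0.432500°; total 145.4325000
  hemisphere W, so the sign is −

1. 21.557500, -161.080833
2. 16.329347, -179.055950
3. -62.293167, -145.432500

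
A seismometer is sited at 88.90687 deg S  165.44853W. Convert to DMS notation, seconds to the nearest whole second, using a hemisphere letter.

88°54′25″ S, 165°26′55″ W

Lat: 0.906870 × 60 = 54.41220′ → 54′, remainder × 60 = 24.73″
Lon: 0.448530 × 60 = 26.91180′ → 26′, remainder × 60 = 54.71″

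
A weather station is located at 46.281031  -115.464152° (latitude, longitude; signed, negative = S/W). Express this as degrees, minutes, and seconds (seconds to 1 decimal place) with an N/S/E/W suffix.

Latitude: whole degrees 46; 16.86186′ → 16′ and 51.712″
Longitude is negative → W; |value| = 115.464152
λ: 0.464152° → 27.84912′; 0.84912 × 60 = 50.947″

46°16′51.7″ N, 115°27′50.9″ W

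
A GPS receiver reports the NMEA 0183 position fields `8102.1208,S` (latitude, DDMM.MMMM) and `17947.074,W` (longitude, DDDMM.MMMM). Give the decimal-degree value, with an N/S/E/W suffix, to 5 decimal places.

81.03535° S, 179.78457° W

φ: split at 2 digits → 81° and 2.1208′; 81 + 2.1208/60 = 81.035347
Longitude: split at 3 digits → 179° and 47.074′; 179 + 47.074/60 = 179.784567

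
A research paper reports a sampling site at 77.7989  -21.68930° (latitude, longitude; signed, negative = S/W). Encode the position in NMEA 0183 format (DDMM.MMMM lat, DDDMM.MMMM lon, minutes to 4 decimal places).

7747.9340,N / 02141.3580,W

Latitude: minutes = (77.798900 − 77) × 60 = 47.934000
Longitude is negative → W; |value| = 21.689300
Longitude: 21° + 0.689300 × 60 = 21° 41.358000′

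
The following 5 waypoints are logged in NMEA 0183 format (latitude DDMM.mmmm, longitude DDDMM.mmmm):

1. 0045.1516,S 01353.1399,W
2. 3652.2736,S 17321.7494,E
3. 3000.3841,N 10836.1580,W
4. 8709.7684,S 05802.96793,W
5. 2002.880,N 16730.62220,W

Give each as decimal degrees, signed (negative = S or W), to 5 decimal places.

Point 1:
  φ: split at 2 digits → 00° and 45.1516′; 0 + 45.1516/60 = 0.752527
  hemisphere S, so the sign is −
  Longitude: split at 3 digits → 013° and 53.1399′; 13 + 53.1399/60 = 13.885665
  W ⇒ negate
Point 2:
  φ: split at 2 digits → 36° and 52.2736′; 36 + 52.2736/60 = 36.871227
  hemisphere S, so the sign is −
  Lon: split at 3 digits → 173° and 21.7494′; 173 + 21.7494/60 = 173.362490
  E ⇒ keep positive
Point 3:
  φ: split at 2 digits → 30° and 0.3841′; 30 + 0.3841/60 = 30.006402
  N → positive
  Lon: split at 3 digits → 108° and 36.158′; 108 + 36.158/60 = 108.602633
  W ⇒ negate
Point 4:
  Latitude: degrees = first 2 digits = 87, minutes = 9.7684; 87 + 9.7684/60 = 87.162807
  S → negative
  Lon: degrees = first 3 digits = 58, minutes = 2.96793; 58 + 2.96793/60 = 58.049466
  hemisphere W, so the sign is −
Point 5:
  Latitude: degrees = first 2 digits = 20, minutes = 2.88; 20 + 2.88/60 = 20.048000
  N ⇒ keep positive
  Lon: degrees = first 3 digits = 167, minutes = 30.6222; 167 + 30.6222/60 = 167.510370
  hemisphere W, so the sign is −

1. -0.75253, -13.88567
2. -36.87123, 173.36249
3. 30.00640, -108.60263
4. -87.16281, -58.04947
5. 20.04800, -167.51037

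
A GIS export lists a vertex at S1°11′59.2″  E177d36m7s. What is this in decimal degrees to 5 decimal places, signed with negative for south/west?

-1.19978, 177.60194

Latitude: 11′ + 59.2″ = 11.98667′; 1 + 11.98667/60 = 1.199778
hemisphere S, so the sign is −
Longitude: 177 + 36/60 + 7/3600 = 177.601944
E → positive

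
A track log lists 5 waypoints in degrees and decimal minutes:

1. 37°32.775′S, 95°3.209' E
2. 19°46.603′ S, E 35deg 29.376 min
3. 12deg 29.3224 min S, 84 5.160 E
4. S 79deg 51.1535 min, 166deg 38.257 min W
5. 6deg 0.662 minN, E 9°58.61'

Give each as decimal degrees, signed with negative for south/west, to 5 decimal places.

1. -37.54625, 95.05348
2. -19.77672, 35.48960
3. -12.48871, 84.08600
4. -79.85256, -166.63762
5. 6.01103, 9.97683

Point 1:
  Latitude: 32.775′ = 0.546250°; total 37.546250
  hemisphere S, so the sign is −
  Longitude: 3.209′ = 0.053483°; total 95.053483
  E ⇒ keep positive
Point 2:
  Lat: 46.603′ = 0.776717°; total 19.776717
  S → negative
  Lon: 35 + 29.376/60 = 35.489600
  E → positive
Point 3:
  Lat: 12 + 29.3224/60 = 12.488707
  hemisphere S, so the sign is −
  λ: 84 + 5.16/60 = 84.086000
  E ⇒ keep positive
Point 4:
  Lat: 79 + 51.1535/60 = 79.852558
  S ⇒ negate
  Lon: 38.257′ = 0.637617°; total 166.637617
  hemisphere W, so the sign is −
Point 5:
  Lat: 6 + 0.662/60 = 6.011033
  N ⇒ keep positive
  Lon: 9 + 58.61/60 = 9.976833
  E ⇒ keep positive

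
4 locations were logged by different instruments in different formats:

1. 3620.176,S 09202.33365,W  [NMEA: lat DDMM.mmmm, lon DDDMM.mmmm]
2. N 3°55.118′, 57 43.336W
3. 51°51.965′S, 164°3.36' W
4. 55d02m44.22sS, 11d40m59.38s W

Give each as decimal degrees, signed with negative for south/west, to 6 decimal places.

1. -36.336267, -92.038894
2. 3.918633, -57.722267
3. -51.866083, -164.056000
4. -55.045617, -11.683161

Point 1:
  φ: split at 2 digits → 36° and 20.176′; 36 + 20.176/60 = 36.3362667
  S → negative
  Longitude: degrees = first 3 digits = 92, minutes = 2.33365; 92 + 2.33365/60 = 92.0388942
  hemisphere W, so the sign is −
Point 2:
  Latitude: 55.118′ = 0.918633°; total 3.9186333
  N ⇒ keep positive
  λ: 43.336′ = 0.722267°; total 57.7222667
  W ⇒ negate
Point 3:
  Lat: 51 + 51.965/60 = 51.8660833
  hemisphere S, so the sign is −
  Longitude: 164 + 3.36/60 = 164.0560000
  W ⇒ negate
Point 4:
  Latitude: 55 + 2/60 + 44.22/3600 = 55.0456167
  S → negative
  Longitude: 11° + 40/60 + 59.38/3600 = 11 + 0.666667 + 0.016494 = 11.6831611
  hemisphere W, so the sign is −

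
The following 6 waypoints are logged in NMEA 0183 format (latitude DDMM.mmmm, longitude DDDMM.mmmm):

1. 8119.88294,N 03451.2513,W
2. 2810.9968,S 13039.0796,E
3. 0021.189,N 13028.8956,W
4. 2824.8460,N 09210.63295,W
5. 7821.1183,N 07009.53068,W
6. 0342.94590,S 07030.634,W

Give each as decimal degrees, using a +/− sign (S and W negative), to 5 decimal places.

1. 81.33138, -34.85419
2. -28.18328, 130.65133
3. 0.35315, -130.48159
4. 28.41410, -92.17722
5. 78.35197, -70.15884
6. -3.71577, -70.51057

Point 1:
  φ: split at 2 digits → 81° and 19.88294′; 81 + 19.88294/60 = 81.331382
  N ⇒ keep positive
  Longitude: split at 3 digits → 034° and 51.2513′; 34 + 51.2513/60 = 34.854188
  W → negative
Point 2:
  φ: split at 2 digits → 28° and 10.9968′; 28 + 10.9968/60 = 28.183280
  S ⇒ negate
  λ: split at 3 digits → 130° and 39.0796′; 130 + 39.0796/60 = 130.651327
  E → positive
Point 3:
  φ: degrees = first 2 digits = 0, minutes = 21.189; 0 + 21.189/60 = 0.353150
  N → positive
  Longitude: split at 3 digits → 130° and 28.8956′; 130 + 28.8956/60 = 130.481593
  W ⇒ negate
Point 4:
  Lat: degrees = first 2 digits = 28, minutes = 24.846; 28 + 24.846/60 = 28.414100
  N ⇒ keep positive
  Lon: degrees = first 3 digits = 92, minutes = 10.63295; 92 + 10.63295/60 = 92.177216
  W ⇒ negate
Point 5:
  Lat: split at 2 digits → 78° and 21.1183′; 78 + 21.1183/60 = 78.351972
  N → positive
  λ: split at 3 digits → 070° and 9.53068′; 70 + 9.53068/60 = 70.158845
  W ⇒ negate
Point 6:
  Lat: split at 2 digits → 03° and 42.9459′; 3 + 42.9459/60 = 3.715765
  S → negative
  Lon: split at 3 digits → 070° and 30.634′; 70 + 30.634/60 = 70.510567
  hemisphere W, so the sign is −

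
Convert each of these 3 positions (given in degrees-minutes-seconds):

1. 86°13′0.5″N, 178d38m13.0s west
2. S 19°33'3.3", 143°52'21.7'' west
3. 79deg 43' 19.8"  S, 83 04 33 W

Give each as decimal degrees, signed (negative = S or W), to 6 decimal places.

1. 86.216806, -178.636944
2. -19.550917, -143.872694
3. -79.722167, -83.075833

Point 1:
  Latitude: 86° + 13/60 + 0.5/3600 = 86 + 0.216667 + 0.000139 = 86.2168056
  N → positive
  Lon: 38′ + 13″ = 38.21667′; 178 + 38.21667/60 = 178.6369444
  W ⇒ negate
Point 2:
  Lat: 33′ + 3.3″ = 33.05500′; 19 + 33.05500/60 = 19.5509167
  S ⇒ negate
  Longitude: 143 + 52/60 + 21.7/3600 = 143.8726944
  hemisphere W, so the sign is −
Point 3:
  φ: 79 + 43/60 + 19.8/3600 = 79.7221667
  hemisphere S, so the sign is −
  Lon: 83° + 4/60 + 33/3600 = 83 + 0.066667 + 0.009167 = 83.0758333
  W → negative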